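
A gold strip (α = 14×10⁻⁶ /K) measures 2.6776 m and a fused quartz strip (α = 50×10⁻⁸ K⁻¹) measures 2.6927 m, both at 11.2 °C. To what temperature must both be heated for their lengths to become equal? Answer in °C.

Equal length when α₁L₁ΔT − α₂L₂ΔT = L₂ − L₁ = 1.51×10⁻² m
α₁L₁ = 3.74864×10⁻⁵, α₂L₂ = 1.34635×10⁻⁶ → Δ(αL) = 3.614005×10⁻⁵ m/K
ΔT = 1.51×10⁻² / 3.614005×10⁻⁵ = 417.819 K, so T = 11.2 + 417.819 = 429.019 °C

T = 429.0 °C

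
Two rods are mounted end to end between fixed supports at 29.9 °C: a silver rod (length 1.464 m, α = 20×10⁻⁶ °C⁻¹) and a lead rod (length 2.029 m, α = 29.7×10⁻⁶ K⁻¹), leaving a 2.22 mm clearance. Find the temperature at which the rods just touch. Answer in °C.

T = 54.7 °C

α₁L₁ = 2.928×10⁻⁵ m/K, α₂L₂ = 6.02613×10⁻⁵ m/K → total 8.95413×10⁻⁵ m/K
ΔT = g/(α₁L₁+α₂L₂) = 2.22×10⁻³ / 8.95413×10⁻⁵ = 24.793 K
T = 29.9 + 24.793 = 54.693 °C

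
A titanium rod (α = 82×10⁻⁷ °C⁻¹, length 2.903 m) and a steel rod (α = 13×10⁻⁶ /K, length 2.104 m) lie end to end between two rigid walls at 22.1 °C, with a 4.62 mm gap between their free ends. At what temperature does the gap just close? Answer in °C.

α₁L₁ = 2.38046×10⁻⁵ m/K, α₂L₂ = 2.7352×10⁻⁵ m/K → total 5.11566×10⁻⁵ m/K
ΔT = g/(α₁L₁+α₂L₂) = 4.62×10⁻³ / 5.11566×10⁻⁵ = 90.31 K
T = 22.1 + 90.31 = 112.41 °C

T = 112 °C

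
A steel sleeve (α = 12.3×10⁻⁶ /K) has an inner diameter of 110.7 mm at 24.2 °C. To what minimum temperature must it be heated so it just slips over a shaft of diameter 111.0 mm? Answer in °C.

Required Δd = 111.0 − 110.7 = 0.3 mm
Δd = αd₀ΔT ⇒ ΔT = Δd/(αd₀) = 0.3 / (12.3×10⁻⁶ × 110.7) = 220.33 K
T_min = 24.2 + 220.33 = 244.53 °C

T = 245 °C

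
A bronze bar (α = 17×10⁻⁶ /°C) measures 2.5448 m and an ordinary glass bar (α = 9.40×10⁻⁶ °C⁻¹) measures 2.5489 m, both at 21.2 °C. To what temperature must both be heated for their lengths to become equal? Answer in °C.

L₁(1 + α₁ΔT) = L₂(1 + α₂ΔT) ⇒ ΔT = (L₂ − L₁)/(α₁L₁ − α₂L₂)
L₂ − L₁ = 2.5489 − 2.5448 = 4.10×10⁻³ m
α₁L₁ − α₂L₂ = 17×10⁻⁶×2.5448 − 9.40×10⁻⁶×2.5489 = 1.930194×10⁻⁵ m/K
ΔT = 4.10×10⁻³ / 1.930194×10⁻⁵ = 212.414 K
T = 21.2 + 212.414 = 233.614 °C

T = 233.6 °C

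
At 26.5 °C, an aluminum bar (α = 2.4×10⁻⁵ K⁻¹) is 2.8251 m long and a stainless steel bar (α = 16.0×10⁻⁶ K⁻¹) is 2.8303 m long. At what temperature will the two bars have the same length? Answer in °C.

T = 257.4 °C

L₁(1 + α₁ΔT) = L₂(1 + α₂ΔT) ⇒ ΔT = (L₂ − L₁)/(α₁L₁ − α₂L₂)
L₂ − L₁ = 2.8303 − 2.8251 = 5.20×10⁻³ m
α₁L₁ − α₂L₂ = 2.4×10⁻⁵×2.8251 − 16.0×10⁻⁶×2.8303 = 2.25176×10⁻⁵ m/K
ΔT = 5.20×10⁻³ / 2.25176×10⁻⁵ = 230.930 K
T = 26.5 + 230.930 = 257.430 °C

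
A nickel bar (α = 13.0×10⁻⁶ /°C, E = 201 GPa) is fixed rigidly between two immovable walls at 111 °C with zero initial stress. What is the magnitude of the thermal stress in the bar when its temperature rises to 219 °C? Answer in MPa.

Fully constrained: the free strain ε = αΔT is blocked, so σ = Eε = EαΔT.
|ΔT| = 108 K
σ = 201×10⁹ × 13.0×10⁻⁶ × 108 = 2.82×10⁸ Pa

σ = 282 MPa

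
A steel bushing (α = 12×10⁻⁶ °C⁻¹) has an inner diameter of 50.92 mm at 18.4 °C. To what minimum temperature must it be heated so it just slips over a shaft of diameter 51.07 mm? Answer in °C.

T = 264 °C

Required Δd = 51.07 − 50.92 = 0.15 mm
Δd = αd₀ΔT ⇒ ΔT = Δd/(αd₀) = 0.15 / (12×10⁻⁶ × 50.92) = 245.48 K
T_min = 18.4 + 245.48 = 263.88 °C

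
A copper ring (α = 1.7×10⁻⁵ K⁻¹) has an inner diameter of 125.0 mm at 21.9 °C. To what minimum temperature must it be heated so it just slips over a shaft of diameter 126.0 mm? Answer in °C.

T = 492 °C

Required Δd = 126.0 − 125.0 = 1.0 mm
Δd = αd₀ΔT ⇒ ΔT = Δd/(αd₀) = 1.0 / (1.7×10⁻⁵ × 125.0) = 470.59 K
T_min = 21.9 + 470.59 = 492.49 °C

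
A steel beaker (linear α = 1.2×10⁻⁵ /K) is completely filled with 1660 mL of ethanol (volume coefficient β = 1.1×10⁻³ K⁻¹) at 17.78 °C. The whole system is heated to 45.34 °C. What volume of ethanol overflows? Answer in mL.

The beaker also expands: β_container ≈ 3α = 3.6×10⁻⁵ /K
Net overflow = V₀(β_liq − 3α_cont)ΔT
β − 3α = 1.10×10⁻³ − 3.6×10⁻⁵ = 1.064×10⁻³ /K; ΔT = 27.56 K
ΔV = 1660 × 1.064×10⁻³ × 27.56 = 48.7 mL

48.7 mL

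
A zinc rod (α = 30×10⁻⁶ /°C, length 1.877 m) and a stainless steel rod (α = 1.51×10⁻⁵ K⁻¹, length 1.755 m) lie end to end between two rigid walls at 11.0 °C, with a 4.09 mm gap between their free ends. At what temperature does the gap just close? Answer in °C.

α₁L₁ = 5.631×10⁻⁵ m/K, α₂L₂ = 2.65005×10⁻⁵ m/K → total 8.28105×10⁻⁵ m/K
ΔT = g/(α₁L₁+α₂L₂) = 4.09×10⁻³ / 8.28105×10⁻⁵ = 49.390 K
T = 11.0 + 49.390 = 60.390 °C

T = 60.4 °C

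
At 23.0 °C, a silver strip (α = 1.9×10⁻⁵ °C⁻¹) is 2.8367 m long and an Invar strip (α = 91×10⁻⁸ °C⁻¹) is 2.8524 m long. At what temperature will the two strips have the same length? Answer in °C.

L₁(1 + α₁ΔT) = L₂(1 + α₂ΔT) ⇒ ΔT = (L₂ − L₁)/(α₁L₁ − α₂L₂)
L₂ − L₁ = 2.8524 − 2.8367 = 1.57×10⁻² m
α₁L₁ − α₂L₂ = 1.9×10⁻⁵×2.8367 − 91×10⁻⁸×2.8524 = 5.1301616×10⁻⁵ m/K
ΔT = 1.57×10⁻² / 5.1301616×10⁻⁵ = 306.033 K
T = 23.0 + 306.033 = 329.033 °C

T = 329.0 °C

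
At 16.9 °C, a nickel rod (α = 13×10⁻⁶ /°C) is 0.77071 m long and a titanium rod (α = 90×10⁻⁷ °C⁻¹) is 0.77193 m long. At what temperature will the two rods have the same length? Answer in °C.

Equal length when α₁L₁ΔT − α₂L₂ΔT = L₂ − L₁ = 1.22×10⁻³ m
α₁L₁ = 1.001923×10⁻⁵, α₂L₂ = 6.94737×10⁻⁶ → Δ(αL) = 3.07186×10⁻⁶ m/K
ΔT = 1.22×10⁻³ / 3.07186×10⁻⁶ = 397.154 K, so T = 16.9 + 397.154 = 414.054 °C

T = 414.1 °C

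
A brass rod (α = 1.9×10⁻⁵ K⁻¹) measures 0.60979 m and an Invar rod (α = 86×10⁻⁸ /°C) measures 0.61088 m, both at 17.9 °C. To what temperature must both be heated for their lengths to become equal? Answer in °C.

T = 116.4 °C

L₁(1 + α₁ΔT) = L₂(1 + α₂ΔT) ⇒ ΔT = (L₂ − L₁)/(α₁L₁ − α₂L₂)
L₂ − L₁ = 0.61088 − 0.60979 = 1.09×10⁻³ m
α₁L₁ − α₂L₂ = 1.9×10⁻⁵×0.60979 − 86×10⁻⁸×0.61088 = 1.10606532×10⁻⁵ m/K
ΔT = 1.09×10⁻³ / 1.10606532×10⁻⁵ = 98.548 K
T = 17.9 + 98.548 = 116.448 °C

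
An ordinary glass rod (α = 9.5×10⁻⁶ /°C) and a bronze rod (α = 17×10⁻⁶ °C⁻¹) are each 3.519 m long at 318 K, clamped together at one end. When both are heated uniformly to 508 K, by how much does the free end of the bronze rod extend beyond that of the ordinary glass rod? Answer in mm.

5.01 mm

ΔT = 190 K
ordinary glass: ΔL = 9.5×10⁻⁶ × 3.519 m × 190 = 6.3518×10⁻³ m = 6.3518 mm
bronze: ΔL = 17×10⁻⁶ × 3.519 m × 190 = 1.1366×10⁻² m = 11.366 mm
difference = 11.366 − 6.3518 = 5.0142 mm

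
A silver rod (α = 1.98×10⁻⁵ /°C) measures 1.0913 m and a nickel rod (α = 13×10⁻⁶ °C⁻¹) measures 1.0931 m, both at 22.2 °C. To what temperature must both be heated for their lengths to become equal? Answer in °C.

T = 265.5 °C

L₁(1 + α₁ΔT) = L₂(1 + α₂ΔT) ⇒ ΔT = (L₂ − L₁)/(α₁L₁ − α₂L₂)
L₂ − L₁ = 1.0931 − 1.0913 = 1.80×10⁻³ m
α₁L₁ − α₂L₂ = 1.98×10⁻⁵×1.0913 − 13×10⁻⁶×1.0931 = 7.39744×10⁻⁶ m/K
ΔT = 1.80×10⁻³ / 7.39744×10⁻⁶ = 243.327 K
T = 22.2 + 243.327 = 265.527 °C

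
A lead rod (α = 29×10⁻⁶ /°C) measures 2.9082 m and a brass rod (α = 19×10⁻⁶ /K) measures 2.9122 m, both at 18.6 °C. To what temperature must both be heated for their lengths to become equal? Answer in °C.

T = 156.5 °C

Equal length when α₁L₁ΔT − α₂L₂ΔT = L₂ − L₁ = 4.00×10⁻³ m
α₁L₁ = 8.43378×10⁻⁵, α₂L₂ = 5.53318×10⁻⁵ → Δ(αL) = 2.9006×10⁻⁵ m/K
ΔT = 4.00×10⁻³ / 2.9006×10⁻⁵ = 137.903 K, so T = 18.6 + 137.903 = 156.503 °C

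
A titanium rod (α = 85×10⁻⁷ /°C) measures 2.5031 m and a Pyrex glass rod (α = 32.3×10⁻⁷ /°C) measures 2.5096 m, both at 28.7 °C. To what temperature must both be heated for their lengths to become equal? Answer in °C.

T = 522.2 °C

Equal length when α₁L₁ΔT − α₂L₂ΔT = L₂ − L₁ = 6.50×10⁻³ m
α₁L₁ = 2.127635×10⁻⁵, α₂L₂ = 8.106008×10⁻⁶ → Δ(αL) = 1.3170342×10⁻⁵ m/K
ΔT = 6.50×10⁻³ / 1.3170342×10⁻⁵ = 493.533 K, so T = 28.7 + 493.533 = 522.233 °C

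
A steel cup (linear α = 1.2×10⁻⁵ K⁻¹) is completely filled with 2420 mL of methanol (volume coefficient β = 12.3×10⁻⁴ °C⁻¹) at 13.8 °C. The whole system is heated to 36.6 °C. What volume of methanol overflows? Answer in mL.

The cup also expands: β_container ≈ 3α = 3.6×10⁻⁵ /K
Net overflow = V₀(β_liq − 3α_cont)ΔT
β − 3α = 1.23×10⁻³ − 3.6×10⁻⁵ = 1.194×10⁻³ /K; ΔT = 22.8 K
ΔV = 2420 × 1.194×10⁻³ × 22.8 = 65.9 mL

65.9 mL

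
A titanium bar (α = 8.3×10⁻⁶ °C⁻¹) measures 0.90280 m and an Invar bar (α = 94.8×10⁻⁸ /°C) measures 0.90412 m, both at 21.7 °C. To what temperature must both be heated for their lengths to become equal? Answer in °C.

T = 220.6 °C

Equal length when α₁L₁ΔT − α₂L₂ΔT = L₂ − L₁ = 1.32×10⁻³ m
α₁L₁ = 7.49324×10⁻⁶, α₂L₂ = 8.5710576×10⁻⁷ → Δ(αL) = 6.63613424×10⁻⁶ m/K
ΔT = 1.32×10⁻³ / 6.63613424×10⁻⁶ = 198.911 K, so T = 21.7 + 198.911 = 220.611 °C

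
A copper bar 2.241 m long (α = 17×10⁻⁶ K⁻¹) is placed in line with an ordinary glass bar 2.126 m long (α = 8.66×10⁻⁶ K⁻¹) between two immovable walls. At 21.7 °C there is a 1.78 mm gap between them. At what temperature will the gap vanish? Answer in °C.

α₁L₁ = 3.8097×10⁻⁵ m/K, α₂L₂ = 1.841116×10⁻⁵ m/K → total 5.650816×10⁻⁵ m/K
ΔT = g/(α₁L₁+α₂L₂) = 1.78×10⁻³ / 5.650816×10⁻⁵ = 31.500 K
T = 21.7 + 31.500 = 53.200 °C

T = 53.2 °C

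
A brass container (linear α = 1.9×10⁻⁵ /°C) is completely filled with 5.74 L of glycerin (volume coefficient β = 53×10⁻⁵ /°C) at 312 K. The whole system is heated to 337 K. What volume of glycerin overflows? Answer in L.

The container also expands: β_container ≈ 3α = 5.7×10⁻⁵ /K
Net overflow = V₀(β_liq − 3α_cont)ΔT
β − 3α = 5.30×10⁻⁴ − 5.7×10⁻⁵ = 4.73×10⁻⁴ /K; ΔT = 25 K
ΔV = 5.74 × 4.73×10⁻⁴ × 25 = 0.0679 L

0.0679 L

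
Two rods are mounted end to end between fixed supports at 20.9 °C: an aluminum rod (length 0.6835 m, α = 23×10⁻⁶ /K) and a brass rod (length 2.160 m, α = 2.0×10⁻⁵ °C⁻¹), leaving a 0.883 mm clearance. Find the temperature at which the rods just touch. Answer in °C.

α₁L₁ = 1.57205×10⁻⁵ m/K, α₂L₂ = 4.320×10⁻⁵ m/K → total 5.89205×10⁻⁵ m/K
ΔT = g/(α₁L₁+α₂L₂) = 8.83×10⁻⁴ / 5.89205×10⁻⁵ = 14.986 K
T = 20.9 + 14.986 = 35.886 °C

T = 35.9 °C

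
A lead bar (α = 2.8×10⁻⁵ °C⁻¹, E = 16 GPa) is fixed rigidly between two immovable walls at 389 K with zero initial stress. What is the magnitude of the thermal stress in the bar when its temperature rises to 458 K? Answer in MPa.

σ = 30.9 MPa

Fully constrained: the free strain ε = αΔT is blocked, so σ = Eε = EαΔT.
|ΔT| = 69 K
σ = 16.0×10⁹ × 2.8×10⁻⁵ × 69 = 3.09×10⁷ Pa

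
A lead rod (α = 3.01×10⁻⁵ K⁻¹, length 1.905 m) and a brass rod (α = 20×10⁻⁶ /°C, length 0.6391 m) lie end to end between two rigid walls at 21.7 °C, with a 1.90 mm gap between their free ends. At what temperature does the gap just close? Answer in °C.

T = 48.8 °C

α₁L₁ = 5.73405×10⁻⁵ m/K, α₂L₂ = 1.2782×10⁻⁵ m/K → total 7.01225×10⁻⁵ m/K
ΔT = g/(α₁L₁+α₂L₂) = 1.90×10⁻³ / 7.01225×10⁻⁵ = 27.095 K
T = 21.7 + 27.095 = 48.795 °C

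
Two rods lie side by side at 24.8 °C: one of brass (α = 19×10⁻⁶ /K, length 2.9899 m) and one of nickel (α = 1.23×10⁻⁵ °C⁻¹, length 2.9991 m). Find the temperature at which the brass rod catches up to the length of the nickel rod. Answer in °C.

T = 486.7 °C

L₁(1 + α₁ΔT) = L₂(1 + α₂ΔT) ⇒ ΔT = (L₂ − L₁)/(α₁L₁ − α₂L₂)
L₂ − L₁ = 2.9991 − 2.9899 = 9.20×10⁻³ m
α₁L₁ − α₂L₂ = 19×10⁻⁶×2.9899 − 1.23×10⁻⁵×2.9991 = 1.991917×10⁻⁵ m/K
ΔT = 9.20×10⁻³ / 1.991917×10⁻⁵ = 461.867 K
T = 24.8 + 461.867 = 486.667 °C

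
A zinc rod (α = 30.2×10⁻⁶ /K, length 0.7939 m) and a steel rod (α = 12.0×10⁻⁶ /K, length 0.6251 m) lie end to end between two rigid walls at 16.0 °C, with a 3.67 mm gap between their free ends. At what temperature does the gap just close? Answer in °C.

α₁L₁ = 2.397578×10⁻⁵ m/K, α₂L₂ = 7.5012×10⁻⁶ m/K → total 3.147698×10⁻⁵ m/K
ΔT = g/(α₁L₁+α₂L₂) = 3.67×10⁻³ / 3.147698×10⁻⁵ = 116.59 K
T = 16.0 + 116.59 = 132.59 °C

T = 133 °C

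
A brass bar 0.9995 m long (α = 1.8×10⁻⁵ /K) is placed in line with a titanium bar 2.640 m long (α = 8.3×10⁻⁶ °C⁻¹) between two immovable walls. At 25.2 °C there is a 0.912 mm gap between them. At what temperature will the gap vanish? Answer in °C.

α₁L₁ = 1.7991×10⁻⁵ m/K, α₂L₂ = 2.1912×10⁻⁵ m/K → total 3.9903×10⁻⁵ m/K
ΔT = g/(α₁L₁+α₂L₂) = 9.12×10⁻⁴ / 3.9903×10⁻⁵ = 22.855 K
T = 25.2 + 22.855 = 48.055 °C

T = 48.1 °C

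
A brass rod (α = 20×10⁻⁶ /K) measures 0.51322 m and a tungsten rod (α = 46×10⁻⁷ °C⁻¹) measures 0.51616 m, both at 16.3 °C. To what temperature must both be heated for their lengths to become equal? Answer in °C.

T = 388.9 °C

Equal length when α₁L₁ΔT − α₂L₂ΔT = L₂ − L₁ = 2.94×10⁻³ m
α₁L₁ = 1.02644×10⁻⁵, α₂L₂ = 2.374336×10⁻⁶ → Δ(αL) = 7.890064×10⁻⁶ m/K
ΔT = 2.94×10⁻³ / 7.890064×10⁻⁶ = 372.621 K, so T = 16.3 + 372.621 = 388.921 °C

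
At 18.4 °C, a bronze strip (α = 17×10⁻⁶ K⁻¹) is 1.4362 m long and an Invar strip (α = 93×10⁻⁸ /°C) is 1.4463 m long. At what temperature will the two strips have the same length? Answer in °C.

T = 456.2 °C

L₁(1 + α₁ΔT) = L₂(1 + α₂ΔT) ⇒ ΔT = (L₂ − L₁)/(α₁L₁ − α₂L₂)
L₂ − L₁ = 1.4463 − 1.4362 = 1.01×10⁻² m
α₁L₁ − α₂L₂ = 17×10⁻⁶×1.4362 − 93×10⁻⁸×1.4463 = 2.3070341×10⁻⁵ m/K
ΔT = 1.01×10⁻² / 2.3070341×10⁻⁵ = 437.792 K
T = 18.4 + 437.792 = 456.192 °C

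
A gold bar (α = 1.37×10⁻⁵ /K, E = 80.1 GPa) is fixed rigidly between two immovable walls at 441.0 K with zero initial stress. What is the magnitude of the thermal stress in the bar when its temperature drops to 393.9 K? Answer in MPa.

σ = 51.7 MPa

Fully constrained: the free strain ε = αΔT is blocked, so σ = Eε = EαΔT.
|ΔT| = 47.1 K
σ = 80.1×10⁹ × 1.37×10⁻⁵ × 47.1 = 5.17×10⁷ Pa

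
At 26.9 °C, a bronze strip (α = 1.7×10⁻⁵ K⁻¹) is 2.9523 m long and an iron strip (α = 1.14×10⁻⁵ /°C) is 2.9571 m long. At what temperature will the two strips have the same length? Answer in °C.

T = 318.2 °C

L₁(1 + α₁ΔT) = L₂(1 + α₂ΔT) ⇒ ΔT = (L₂ − L₁)/(α₁L₁ − α₂L₂)
L₂ − L₁ = 2.9571 − 2.9523 = 4.80×10⁻³ m
α₁L₁ − α₂L₂ = 1.7×10⁻⁵×2.9523 − 1.14×10⁻⁵×2.9571 = 1.647816×10⁻⁵ m/K
ΔT = 4.80×10⁻³ / 1.647816×10⁻⁵ = 291.295 K
T = 26.9 + 291.295 = 318.195 °C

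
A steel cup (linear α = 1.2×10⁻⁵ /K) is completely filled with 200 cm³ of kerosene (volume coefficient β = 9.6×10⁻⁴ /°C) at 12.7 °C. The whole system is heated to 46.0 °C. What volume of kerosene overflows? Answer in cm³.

The cup also expands: β_container ≈ 3α = 3.6×10⁻⁵ /K
Net overflow = V₀(β_liq − 3α_cont)ΔT
β − 3α = 9.60×10⁻⁴ − 3.6×10⁻⁵ = 9.24×10⁻⁴ /K; ΔT = 33.3 K
ΔV = 200 × 9.24×10⁻⁴ × 33.3 = 6.15 cm³

6.15 cm³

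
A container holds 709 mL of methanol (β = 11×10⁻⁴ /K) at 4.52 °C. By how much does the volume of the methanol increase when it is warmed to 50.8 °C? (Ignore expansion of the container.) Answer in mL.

ΔV = 36.1 mL

|ΔT| = |50.8 − 4.52| = 46.28 K
ΔV = βV₀ΔT = (11×10⁻⁴)(709)(46.28) = 36.1 mL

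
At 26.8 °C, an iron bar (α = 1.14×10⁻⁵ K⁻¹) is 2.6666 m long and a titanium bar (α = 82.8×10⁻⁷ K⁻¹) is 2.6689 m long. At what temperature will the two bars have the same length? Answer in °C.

Equal length when α₁L₁ΔT − α₂L₂ΔT = L₂ − L₁ = 2.30×10⁻³ m
α₁L₁ = 3.039924×10⁻⁵, α₂L₂ = 2.2098492×10⁻⁵ → Δ(αL) = 8.300748×10⁻⁶ m/K
ΔT = 2.30×10⁻³ / 8.300748×10⁻⁶ = 277.083 K, so T = 26.8 + 277.083 = 303.883 °C

T = 303.9 °C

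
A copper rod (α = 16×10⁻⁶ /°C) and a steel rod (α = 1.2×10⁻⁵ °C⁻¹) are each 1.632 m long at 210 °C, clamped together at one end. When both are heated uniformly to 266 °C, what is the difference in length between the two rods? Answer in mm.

ΔT = 56 K
copper: ΔL = 16×10⁻⁶ × 1.632 m × 56 = 1.4623×10⁻³ m = 1.4623 mm
steel: ΔL = 1.2×10⁻⁵ × 1.632 m × 56 = 1.0967×10⁻³ m = 1.0967 mm
difference = 1.4623 − 1.0967 = 0.3656 mm

0.366 mm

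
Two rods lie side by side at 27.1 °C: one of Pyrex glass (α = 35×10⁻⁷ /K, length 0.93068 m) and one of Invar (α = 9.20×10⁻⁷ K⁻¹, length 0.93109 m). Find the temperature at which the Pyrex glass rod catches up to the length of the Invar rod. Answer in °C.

T = 197.9 °C

L₁(1 + α₁ΔT) = L₂(1 + α₂ΔT) ⇒ ΔT = (L₂ − L₁)/(α₁L₁ − α₂L₂)
L₂ − L₁ = 0.93109 − 0.93068 = 4.10×10⁻⁴ m
α₁L₁ − α₂L₂ = 35×10⁻⁷×0.93068 − 9.20×10⁻⁷×0.93109 = 2.4007772×10⁻⁶ m/K
ΔT = 4.10×10⁻⁴ / 2.4007772×10⁻⁶ = 170.778 K
T = 27.1 + 170.778 = 197.878 °C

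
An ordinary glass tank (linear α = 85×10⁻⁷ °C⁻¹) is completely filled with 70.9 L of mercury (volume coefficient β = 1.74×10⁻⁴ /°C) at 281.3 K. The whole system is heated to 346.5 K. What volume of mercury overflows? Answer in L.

The tank also expands: β_container ≈ 3α = 2.55×10⁻⁵ /K
Net overflow = V₀(β_liq − 3α_cont)ΔT
β − 3α = 1.74×10⁻⁴ − 2.55×10⁻⁵ = 1.485×10⁻⁴ /K; ΔT = 65.2 K
ΔV = 70.9 × 1.485×10⁻⁴ × 65.2 = 0.686 L

0.686 L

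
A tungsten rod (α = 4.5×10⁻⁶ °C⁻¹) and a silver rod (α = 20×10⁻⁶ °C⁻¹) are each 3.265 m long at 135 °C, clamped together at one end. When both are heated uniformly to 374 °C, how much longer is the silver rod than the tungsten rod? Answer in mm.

ΔT = 239 K
tungsten: ΔL = 4.5×10⁻⁶ × 3.265 m × 239 = 3.5115×10⁻³ m = 3.5115 mm
silver: ΔL = 20×10⁻⁶ × 3.265 m × 239 = 1.5607×10⁻² m = 15.607 mm
difference = 15.607 − 3.5115 = 12.0955 mm

12.1 mm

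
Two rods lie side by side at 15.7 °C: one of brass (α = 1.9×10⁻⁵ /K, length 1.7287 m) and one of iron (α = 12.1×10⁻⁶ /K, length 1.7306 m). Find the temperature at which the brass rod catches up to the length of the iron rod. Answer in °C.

T = 175.3 °C

L₁(1 + α₁ΔT) = L₂(1 + α₂ΔT) ⇒ ΔT = (L₂ − L₁)/(α₁L₁ − α₂L₂)
L₂ − L₁ = 1.7306 − 1.7287 = 1.90×10⁻³ m
α₁L₁ − α₂L₂ = 1.9×10⁻⁵×1.7287 − 12.1×10⁻⁶×1.7306 = 1.190504×10⁻⁵ m/K
ΔT = 1.90×10⁻³ / 1.190504×10⁻⁵ = 159.596 K
T = 15.7 + 159.596 = 175.296 °C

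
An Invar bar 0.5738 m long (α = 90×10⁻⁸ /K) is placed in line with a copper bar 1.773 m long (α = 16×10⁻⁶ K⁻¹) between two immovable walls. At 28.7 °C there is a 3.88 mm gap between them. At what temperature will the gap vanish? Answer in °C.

α₁L₁ = 5.1642×10⁻⁷ m/K, α₂L₂ = 2.8368×10⁻⁵ m/K → total 2.888442×10⁻⁵ m/K
ΔT = g/(α₁L₁+α₂L₂) = 3.88×10⁻³ / 2.888442×10⁻⁵ = 134.33 K
T = 28.7 + 134.33 = 163.03 °C

T = 163 °C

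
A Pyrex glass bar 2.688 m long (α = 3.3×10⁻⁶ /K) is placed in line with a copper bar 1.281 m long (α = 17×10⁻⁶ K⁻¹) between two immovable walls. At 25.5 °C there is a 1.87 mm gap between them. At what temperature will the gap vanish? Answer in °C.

T = 86.5 °C

Gap closes when ΔL₁ + ΔL₂ = 1.87 mm = 1.87×10⁻³ m
(α₁L₁ + α₂L₂)ΔT = g
α₁L₁ + α₂L₂ = 3.3×10⁻⁶×2.688 + 17×10⁻⁶×1.281 = 3.06474×10⁻⁵ m/K
ΔT = 1.87×10⁻³ / 3.06474×10⁻⁵ = 61.017 K
T = 25.5 + 61.017 = 86.517 °C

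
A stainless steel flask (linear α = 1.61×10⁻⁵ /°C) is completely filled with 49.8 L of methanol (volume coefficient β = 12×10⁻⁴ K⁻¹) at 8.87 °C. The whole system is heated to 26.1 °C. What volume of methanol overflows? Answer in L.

0.988 L

The flask also expands: β_container ≈ 3α = 4.83×10⁻⁵ /K
Net overflow = V₀(β_liq − 3α_cont)ΔT
β − 3α = 1.20×10⁻³ − 4.83×10⁻⁵ = 1.1517×10⁻³ /K; ΔT = 17.23 K
ΔV = 49.8 × 1.1517×10⁻³ × 17.23 = 0.988 L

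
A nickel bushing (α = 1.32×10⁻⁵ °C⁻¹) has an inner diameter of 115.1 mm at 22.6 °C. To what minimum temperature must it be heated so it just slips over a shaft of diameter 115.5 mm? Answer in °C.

Required Δd = 115.5 − 115.1 = 0.4 mm
Δd = αd₀ΔT ⇒ ΔT = Δd/(αd₀) = 0.4 / (1.32×10⁻⁵ × 115.1) = 263.28 K
T_min = 22.6 + 263.28 = 285.88 °C

T = 286 °C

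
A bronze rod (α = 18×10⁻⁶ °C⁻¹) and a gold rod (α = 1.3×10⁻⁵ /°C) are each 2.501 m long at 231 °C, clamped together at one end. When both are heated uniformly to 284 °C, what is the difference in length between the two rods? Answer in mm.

ΔT = 53 K
bronze: ΔL = 18×10⁻⁶ × 2.501 m × 53 = 2.3860×10⁻³ m = 2.3860 mm
gold: ΔL = 1.3×10⁻⁵ × 2.501 m × 53 = 1.7232×10⁻³ m = 1.7232 mm
difference = 2.3860 − 1.7232 = 0.6628 mm

0.663 mm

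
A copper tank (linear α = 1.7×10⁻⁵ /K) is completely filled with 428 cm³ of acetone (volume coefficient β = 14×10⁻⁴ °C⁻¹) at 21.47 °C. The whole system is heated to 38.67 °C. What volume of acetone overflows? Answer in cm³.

The tank also expands: β_container ≈ 3α = 5.1×10⁻⁵ /K
Net overflow = V₀(β_liq − 3α_cont)ΔT
β − 3α = 1.40×10⁻³ − 5.1×10⁻⁵ = 1.349×10⁻³ /K; ΔT = 17.20 K
ΔV = 428 × 1.349×10⁻³ × 17.20 = 9.93 cm³

9.93 cm³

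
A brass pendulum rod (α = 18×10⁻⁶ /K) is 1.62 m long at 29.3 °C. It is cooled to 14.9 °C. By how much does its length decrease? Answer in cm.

|ΔT| = |14.9 − 29.3| = 14.4 K
ΔL = αL₀ΔT = (18×10⁻⁶)(1.62)(14.4) = 4.20×10⁻⁴ m

ΔL = 0.0420 cm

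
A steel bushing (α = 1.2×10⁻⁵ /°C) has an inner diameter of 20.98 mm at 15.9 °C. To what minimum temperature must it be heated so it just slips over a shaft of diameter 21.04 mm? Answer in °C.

Required Δd = 21.04 − 20.98 = 0.06 mm
Δd = αd₀ΔT ⇒ ΔT = Δd/(αd₀) = 0.06 / (1.2×10⁻⁵ × 20.98) = 238.32 K
T_min = 15.9 + 238.32 = 254.22 °C

T = 254 °C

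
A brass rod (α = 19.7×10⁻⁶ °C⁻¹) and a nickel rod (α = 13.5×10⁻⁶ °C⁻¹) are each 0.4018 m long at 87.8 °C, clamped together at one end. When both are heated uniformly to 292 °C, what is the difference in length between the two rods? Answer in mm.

0.509 mm

ΔT = 204.2 K
brass: ΔL = 19.7×10⁻⁶ × 0.4018 m × 204.2 = 1.6163×10⁻³ m = 1.6163 mm
nickel: ΔL = 13.5×10⁻⁶ × 0.4018 m × 204.2 = 1.1076×10⁻³ m = 1.1076 mm
difference = 1.6163 − 1.1076 = 0.5087 mm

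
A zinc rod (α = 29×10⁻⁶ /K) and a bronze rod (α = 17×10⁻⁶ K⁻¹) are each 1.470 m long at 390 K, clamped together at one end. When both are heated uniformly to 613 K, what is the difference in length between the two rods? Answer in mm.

3.93 mm

ΔT = 223 K
zinc: ΔL = 29×10⁻⁶ × 1.470 m × 223 = 9.5065×10⁻³ m = 9.5065 mm
bronze: ΔL = 17×10⁻⁶ × 1.470 m × 223 = 5.5728×10⁻³ m = 5.5728 mm
difference = 9.5065 − 5.5728 = 3.9337 mm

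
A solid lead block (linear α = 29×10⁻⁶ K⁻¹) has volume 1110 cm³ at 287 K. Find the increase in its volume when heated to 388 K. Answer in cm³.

Isotropic solid: β ≈ 3α = 8.7×10⁻⁵ /K; ΔT = 101 K
ΔV = 3αV₀ΔT = 3(29×10⁻⁶)(1110)(101) = 9.75 cm³

ΔV = 9.75 cm³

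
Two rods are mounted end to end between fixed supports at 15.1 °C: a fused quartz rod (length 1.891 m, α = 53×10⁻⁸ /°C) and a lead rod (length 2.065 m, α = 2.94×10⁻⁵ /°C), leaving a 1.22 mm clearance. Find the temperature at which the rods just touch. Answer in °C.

Gap closes when ΔL₁ + ΔL₂ = 1.22 mm = 1.22×10⁻³ m
(α₁L₁ + α₂L₂)ΔT = g
α₁L₁ + α₂L₂ = 53×10⁻⁸×1.891 + 2.94×10⁻⁵×2.065 = 6.171323×10⁻⁵ m/K
ΔT = 1.22×10⁻³ / 6.171323×10⁻⁵ = 19.769 K
T = 15.1 + 19.769 = 34.869 °C

T = 34.9 °C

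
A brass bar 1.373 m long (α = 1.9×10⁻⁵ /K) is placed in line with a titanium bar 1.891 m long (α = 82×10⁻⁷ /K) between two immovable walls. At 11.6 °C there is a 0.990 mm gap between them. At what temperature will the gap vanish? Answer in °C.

Gap closes when ΔL₁ + ΔL₂ = 0.990 mm = 9.90×10⁻⁴ m
(α₁L₁ + α₂L₂)ΔT = g
α₁L₁ + α₂L₂ = 1.9×10⁻⁵×1.373 + 82×10⁻⁷×1.891 = 4.15932×10⁻⁵ m/K
ΔT = 9.90×10⁻⁴ / 4.15932×10⁻⁵ = 23.802 K
T = 11.6 + 23.802 = 35.402 °C

T = 35.4 °C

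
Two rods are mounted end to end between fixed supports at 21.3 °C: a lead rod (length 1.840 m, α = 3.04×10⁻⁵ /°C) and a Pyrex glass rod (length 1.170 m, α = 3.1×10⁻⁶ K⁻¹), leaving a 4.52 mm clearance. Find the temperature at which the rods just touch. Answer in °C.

α₁L₁ = 5.5936×10⁻⁵ m/K, α₂L₂ = 3.627×10⁻⁶ m/K → total 5.9563×10⁻⁵ m/K
ΔT = g/(α₁L₁+α₂L₂) = 4.52×10⁻³ / 5.9563×10⁻⁵ = 75.886 K
T = 21.3 + 75.886 = 97.186 °C

T = 97.2 °C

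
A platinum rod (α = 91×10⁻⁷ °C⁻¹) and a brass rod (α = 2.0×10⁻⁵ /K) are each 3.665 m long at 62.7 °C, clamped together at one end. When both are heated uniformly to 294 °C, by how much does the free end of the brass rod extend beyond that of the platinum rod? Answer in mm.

ΔT = 231.3 K
platinum: ΔL = 91×10⁻⁷ × 3.665 m × 231.3 = 7.7142×10⁻³ m = 7.7142 mm
brass: ΔL = 2.0×10⁻⁵ × 3.665 m × 231.3 = 1.6954×10⁻² m = 16.954 mm
difference = 16.954 − 7.7142 = 9.2398 mm

9.24 mm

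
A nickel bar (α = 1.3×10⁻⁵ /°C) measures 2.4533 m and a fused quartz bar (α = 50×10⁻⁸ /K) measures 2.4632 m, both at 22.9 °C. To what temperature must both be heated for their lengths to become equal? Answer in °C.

T = 345.8 °C

Equal length when α₁L₁ΔT − α₂L₂ΔT = L₂ − L₁ = 9.90×10⁻³ m
α₁L₁ = 3.18929×10⁻⁵, α₂L₂ = 1.2316×10⁻⁶ → Δ(αL) = 3.06613×10⁻⁵ m/K
ΔT = 9.90×10⁻³ / 3.06613×10⁻⁵ = 322.883 K, so T = 22.9 + 322.883 = 345.783 °C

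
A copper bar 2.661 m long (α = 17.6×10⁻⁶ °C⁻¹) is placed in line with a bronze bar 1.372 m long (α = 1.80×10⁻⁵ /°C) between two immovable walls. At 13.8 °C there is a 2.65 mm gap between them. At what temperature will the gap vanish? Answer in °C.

α₁L₁ = 4.68336×10⁻⁵ m/K, α₂L₂ = 2.4696×10⁻⁵ m/K → total 7.15296×10⁻⁵ m/K
ΔT = g/(α₁L₁+α₂L₂) = 2.65×10⁻³ / 7.15296×10⁻⁵ = 37.048 K
T = 13.8 + 37.048 = 50.848 °C

T = 50.8 °C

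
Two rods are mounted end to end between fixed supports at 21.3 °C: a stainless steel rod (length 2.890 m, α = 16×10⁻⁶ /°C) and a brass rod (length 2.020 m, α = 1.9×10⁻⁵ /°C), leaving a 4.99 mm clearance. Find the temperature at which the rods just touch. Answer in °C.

T = 80.3 °C

α₁L₁ = 4.624×10⁻⁵ m/K, α₂L₂ = 3.838×10⁻⁵ m/K → total 8.462×10⁻⁵ m/K
ΔT = g/(α₁L₁+α₂L₂) = 4.99×10⁻³ / 8.462×10⁻⁵ = 58.970 K
T = 21.3 + 58.970 = 80.270 °C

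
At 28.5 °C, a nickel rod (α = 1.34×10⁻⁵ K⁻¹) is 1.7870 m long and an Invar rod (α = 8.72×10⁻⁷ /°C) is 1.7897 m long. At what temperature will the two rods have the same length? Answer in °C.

L₁(1 + α₁ΔT) = L₂(1 + α₂ΔT) ⇒ ΔT = (L₂ − L₁)/(α₁L₁ − α₂L₂)
L₂ − L₁ = 1.7897 − 1.7870 = 2.70×10⁻³ m
α₁L₁ − α₂L₂ = 1.34×10⁻⁵×1.7870 − 8.72×10⁻⁷×1.7897 = 2.23851816×10⁻⁵ m/K
ΔT = 2.70×10⁻³ / 2.23851816×10⁻⁵ = 120.616 K
T = 28.5 + 120.616 = 149.116 °C

T = 149.1 °C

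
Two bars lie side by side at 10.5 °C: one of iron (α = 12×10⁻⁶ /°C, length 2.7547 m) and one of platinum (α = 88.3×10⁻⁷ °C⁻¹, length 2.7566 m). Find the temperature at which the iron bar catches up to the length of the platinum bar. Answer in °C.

L₁(1 + α₁ΔT) = L₂(1 + α₂ΔT) ⇒ ΔT = (L₂ − L₁)/(α₁L₁ − α₂L₂)
L₂ − L₁ = 2.7566 − 2.7547 = 1.90×10⁻³ m
α₁L₁ − α₂L₂ = 12×10⁻⁶×2.7547 − 88.3×10⁻⁷×2.7566 = 8.715622×10⁻⁶ m/K
ΔT = 1.90×10⁻³ / 8.715622×10⁻⁶ = 217.999 K
T = 10.5 + 217.999 = 228.499 °C

T = 228.5 °C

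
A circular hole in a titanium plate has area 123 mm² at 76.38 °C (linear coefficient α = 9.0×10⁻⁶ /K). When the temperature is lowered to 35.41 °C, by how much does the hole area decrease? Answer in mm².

Area coefficient ≈ 2α; |ΔT| = 40.97 K
ΔA = 2αA₀ΔT = 2(9.0×10⁻⁶)(123)(40.97) = 0.0907 mm²

ΔA = 0.0907 mm²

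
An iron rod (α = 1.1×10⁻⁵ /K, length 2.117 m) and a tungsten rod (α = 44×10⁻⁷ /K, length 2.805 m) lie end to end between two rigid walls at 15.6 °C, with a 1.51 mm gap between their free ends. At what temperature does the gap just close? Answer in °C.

T = 58.0 °C

α₁L₁ = 2.3287×10⁻⁵ m/K, α₂L₂ = 1.2342×10⁻⁵ m/K → total 3.5629×10⁻⁵ m/K
ΔT = g/(α₁L₁+α₂L₂) = 1.51×10⁻³ / 3.5629×10⁻⁵ = 42.381 K
T = 15.6 + 42.381 = 57.981 °C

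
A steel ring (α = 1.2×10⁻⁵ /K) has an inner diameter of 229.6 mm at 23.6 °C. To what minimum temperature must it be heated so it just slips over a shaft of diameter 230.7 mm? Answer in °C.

Required Δd = 230.7 − 229.6 = 1.1 mm
Δd = αd₀ΔT ⇒ ΔT = Δd/(αd₀) = 1.1 / (1.2×10⁻⁵ × 229.6) = 399.25 K
T_min = 23.6 + 399.25 = 422.85 °C

T = 423 °C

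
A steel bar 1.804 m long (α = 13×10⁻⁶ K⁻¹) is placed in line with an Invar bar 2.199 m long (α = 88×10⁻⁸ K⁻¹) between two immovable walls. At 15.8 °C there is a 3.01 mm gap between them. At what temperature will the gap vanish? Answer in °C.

T = 134 °C

α₁L₁ = 2.3452×10⁻⁵ m/K, α₂L₂ = 1.93512×10⁻⁶ m/K → total 2.538712×10⁻⁵ m/K
ΔT = g/(α₁L₁+α₂L₂) = 3.01×10⁻³ / 2.538712×10⁻⁵ = 118.56 K
T = 15.8 + 118.56 = 134.36 °C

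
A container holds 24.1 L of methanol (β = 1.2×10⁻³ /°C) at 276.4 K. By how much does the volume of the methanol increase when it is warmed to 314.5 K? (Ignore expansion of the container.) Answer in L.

|ΔT| = |314.5 − 276.4| = 38.1 K
ΔV = βV₀ΔT = (1.2×10⁻³)(24.1)(38.1) = 1.10 L

ΔV = 1.10 L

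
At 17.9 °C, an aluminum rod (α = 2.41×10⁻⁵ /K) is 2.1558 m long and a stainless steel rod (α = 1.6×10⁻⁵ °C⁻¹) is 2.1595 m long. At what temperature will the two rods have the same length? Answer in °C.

T = 230.5 °C

Equal length when α₁L₁ΔT − α₂L₂ΔT = L₂ − L₁ = 3.70×10⁻³ m
α₁L₁ = 5.195478×10⁻⁵, α₂L₂ = 3.4552×10⁻⁵ → Δ(αL) = 1.740278×10⁻⁵ m/K
ΔT = 3.70×10⁻³ / 1.740278×10⁻⁵ = 212.610 K, so T = 17.9 + 212.610 = 230.510 °C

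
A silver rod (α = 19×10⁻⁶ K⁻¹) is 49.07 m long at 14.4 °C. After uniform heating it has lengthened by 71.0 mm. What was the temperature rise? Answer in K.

ΔL = αL₀ΔT ⇒ ΔT = ΔL / (αL₀)
ΔT = 71.0×10⁻³ m / (19×10⁻⁶ × 49.07 m) = 76.153 K

ΔT = 76.2 K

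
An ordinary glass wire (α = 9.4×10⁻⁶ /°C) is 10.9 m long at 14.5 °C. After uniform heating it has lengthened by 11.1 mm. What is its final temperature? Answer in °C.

T = 123 °C

ΔL = αL₀ΔT ⇒ ΔT = ΔL / (αL₀)
ΔT = 11.1×10⁻³ m / (9.4×10⁻⁶ × 10.9 m) = 108.33 K
T = 14.5 + 108.33 = 122.83 °C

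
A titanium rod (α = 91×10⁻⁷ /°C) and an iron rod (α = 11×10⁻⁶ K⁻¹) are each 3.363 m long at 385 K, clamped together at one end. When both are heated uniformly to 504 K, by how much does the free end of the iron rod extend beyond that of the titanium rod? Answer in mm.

0.760 mm

ΔT = 119 K
titanium: ΔL = 91×10⁻⁷ × 3.363 m × 119 = 3.6418×10⁻³ m = 3.6418 mm
iron: ΔL = 11×10⁻⁶ × 3.363 m × 119 = 4.4022×10⁻³ m = 4.4022 mm
difference = 4.4022 − 3.6418 = 0.7604 mm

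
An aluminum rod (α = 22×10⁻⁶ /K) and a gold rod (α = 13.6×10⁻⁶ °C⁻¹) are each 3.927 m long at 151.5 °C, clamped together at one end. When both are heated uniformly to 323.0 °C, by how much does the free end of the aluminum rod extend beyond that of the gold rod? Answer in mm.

5.66 mm

ΔT = 171.5 K
aluminum: ΔL = 22×10⁻⁶ × 3.927 m × 171.5 = 1.4817×10⁻² m = 14.817 mm
gold: ΔL = 13.6×10⁻⁶ × 3.927 m × 171.5 = 9.1593×10⁻³ m = 9.1593 mm
difference = 14.817 − 9.1593 = 5.6577 mm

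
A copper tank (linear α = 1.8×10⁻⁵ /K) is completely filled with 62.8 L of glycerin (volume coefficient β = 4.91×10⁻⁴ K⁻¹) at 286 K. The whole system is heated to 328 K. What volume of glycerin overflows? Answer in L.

1.15 L

The tank also expands: β_container ≈ 3α = 5.4×10⁻⁵ /K
Net overflow = V₀(β_liq − 3α_cont)ΔT
β − 3α = 4.91×10⁻⁴ − 5.4×10⁻⁵ = 4.37×10⁻⁴ /K; ΔT = 42 K
ΔV = 62.8 × 4.37×10⁻⁴ × 42 = 1.15 L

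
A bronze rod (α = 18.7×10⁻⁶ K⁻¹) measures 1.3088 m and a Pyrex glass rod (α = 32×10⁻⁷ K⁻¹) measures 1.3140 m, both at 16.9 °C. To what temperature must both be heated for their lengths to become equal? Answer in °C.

T = 273.4 °C

Equal length when α₁L₁ΔT − α₂L₂ΔT = L₂ − L₁ = 5.20×10⁻³ m
α₁L₁ = 2.447456×10⁻⁵, α₂L₂ = 4.2048×10⁻⁶ → Δ(αL) = 2.026976×10⁻⁵ m/K
ΔT = 5.20×10⁻³ / 2.026976×10⁻⁵ = 256.540 K, so T = 16.9 + 256.540 = 273.440 °C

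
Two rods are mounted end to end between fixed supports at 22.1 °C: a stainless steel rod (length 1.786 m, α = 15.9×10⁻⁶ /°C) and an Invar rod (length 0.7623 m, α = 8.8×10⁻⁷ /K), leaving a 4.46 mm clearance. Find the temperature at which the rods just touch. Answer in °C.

α₁L₁ = 2.83974×10⁻⁵ m/K, α₂L₂ = 6.70824×10⁻⁷ m/K → total 2.9068224×10⁻⁵ m/K
ΔT = g/(α₁L₁+α₂L₂) = 4.46×10⁻³ / 2.9068224×10⁻⁵ = 153.43 K
T = 22.1 + 153.43 = 175.53 °C

T = 176 °C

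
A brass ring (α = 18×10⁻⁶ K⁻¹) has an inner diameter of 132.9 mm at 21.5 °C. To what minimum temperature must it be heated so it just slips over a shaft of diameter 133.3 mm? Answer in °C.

T = 189 °C

Required Δd = 133.3 − 132.9 = 0.4 mm
Δd = αd₀ΔT ⇒ ΔT = Δd/(αd₀) = 0.4 / (18×10⁻⁶ × 132.9) = 167.21 K
T_min = 21.5 + 167.21 = 188.71 °C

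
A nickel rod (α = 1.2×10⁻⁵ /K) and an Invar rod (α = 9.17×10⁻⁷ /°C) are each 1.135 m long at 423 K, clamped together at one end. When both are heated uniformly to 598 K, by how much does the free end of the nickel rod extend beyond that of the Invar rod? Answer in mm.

2.20 mm

ΔT = 175 K
nickel: ΔL = 1.2×10⁻⁵ × 1.135 m × 175 = 2.3835×10⁻³ m = 2.3835 mm
Invar: ΔL = 9.17×10⁻⁷ × 1.135 m × 175 = 1.8214×10⁻⁴ m = 0.18214 mm
difference = 2.3835 − 0.18214 = 2.20136 mm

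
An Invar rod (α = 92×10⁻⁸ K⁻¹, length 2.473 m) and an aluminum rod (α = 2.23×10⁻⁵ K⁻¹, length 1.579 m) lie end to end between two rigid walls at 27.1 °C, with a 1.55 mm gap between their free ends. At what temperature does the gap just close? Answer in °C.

T = 68.4 °C

Gap closes when ΔL₁ + ΔL₂ = 1.55 mm = 1.55×10⁻³ m
(α₁L₁ + α₂L₂)ΔT = g
α₁L₁ + α₂L₂ = 92×10⁻⁸×2.473 + 2.23×10⁻⁵×1.579 = 3.748686×10⁻⁵ m/K
ΔT = 1.55×10⁻³ / 3.748686×10⁻⁵ = 41.348 K
T = 27.1 + 41.348 = 68.448 °C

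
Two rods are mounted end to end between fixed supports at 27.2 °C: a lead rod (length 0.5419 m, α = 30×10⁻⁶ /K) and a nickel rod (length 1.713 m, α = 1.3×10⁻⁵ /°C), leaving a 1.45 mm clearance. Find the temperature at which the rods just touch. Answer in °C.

Gap closes when ΔL₁ + ΔL₂ = 1.45 mm = 1.45×10⁻³ m
(α₁L₁ + α₂L₂)ΔT = g
α₁L₁ + α₂L₂ = 30×10⁻⁶×0.5419 + 1.3×10⁻⁵×1.713 = 3.8526×10⁻⁵ m/K
ΔT = 1.45×10⁻³ / 3.8526×10⁻⁵ = 37.637 K
T = 27.2 + 37.637 = 64.837 °C

T = 64.8 °C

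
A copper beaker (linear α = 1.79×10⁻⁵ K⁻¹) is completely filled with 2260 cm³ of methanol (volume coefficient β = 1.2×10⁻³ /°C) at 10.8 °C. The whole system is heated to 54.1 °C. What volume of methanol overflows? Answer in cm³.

112 cm³

The beaker also expands: β_container ≈ 3α = 5.37×10⁻⁵ /K
Net overflow = V₀(β_liq − 3α_cont)ΔT
β − 3α = 1.20×10⁻³ − 5.37×10⁻⁵ = 1.1463×10⁻³ /K; ΔT = 43.3 K
ΔV = 2260 × 1.1463×10⁻³ × 43.3 = 112 cm³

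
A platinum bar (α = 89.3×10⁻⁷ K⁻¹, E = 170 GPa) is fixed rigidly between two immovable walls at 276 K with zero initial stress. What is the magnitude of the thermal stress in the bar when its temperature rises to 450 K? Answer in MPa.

Fully constrained: the free strain ε = αΔT is blocked, so σ = Eε = EαΔT.
|ΔT| = 174 K
σ = 170×10⁹ × 89.3×10⁻⁷ × 174 = 2.64×10⁸ Pa

σ = 264 MPa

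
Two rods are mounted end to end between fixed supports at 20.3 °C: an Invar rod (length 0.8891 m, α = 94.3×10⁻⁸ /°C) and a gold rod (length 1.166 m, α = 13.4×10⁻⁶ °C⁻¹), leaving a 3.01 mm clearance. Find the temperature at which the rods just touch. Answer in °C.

T = 203 °C

Gap closes when ΔL₁ + ΔL₂ = 3.01 mm = 3.01×10⁻³ m
(α₁L₁ + α₂L₂)ΔT = g
α₁L₁ + α₂L₂ = 94.3×10⁻⁸×0.8891 + 13.4×10⁻⁶×1.166 = 1.64628213×10⁻⁵ m/K
ΔT = 3.01×10⁻³ / 1.64628213×10⁻⁵ = 182.84 K
T = 20.3 + 182.84 = 203.14 °C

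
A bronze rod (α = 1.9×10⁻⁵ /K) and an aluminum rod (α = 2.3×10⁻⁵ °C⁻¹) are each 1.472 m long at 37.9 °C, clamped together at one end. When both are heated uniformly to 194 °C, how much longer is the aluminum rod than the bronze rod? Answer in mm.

ΔT = 156.1 K
bronze: ΔL = 1.9×10⁻⁵ × 1.472 m × 156.1 = 4.3658×10⁻³ m = 4.3658 mm
aluminum: ΔL = 2.3×10⁻⁵ × 1.472 m × 156.1 = 5.2849×10⁻³ m = 5.2849 mm
difference = 5.2849 − 4.3658 = 0.9191 mm

0.919 mm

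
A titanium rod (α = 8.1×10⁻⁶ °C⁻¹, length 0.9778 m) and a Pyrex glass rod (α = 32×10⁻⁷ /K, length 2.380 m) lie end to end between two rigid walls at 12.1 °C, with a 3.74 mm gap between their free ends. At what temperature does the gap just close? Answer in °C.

Gap closes when ΔL₁ + ΔL₂ = 3.74 mm = 3.74×10⁻³ m
(α₁L₁ + α₂L₂)ΔT = g
α₁L₁ + α₂L₂ = 8.1×10⁻⁶×0.9778 + 32×10⁻⁷×2.380 = 1.553618×10⁻⁵ m/K
ΔT = 3.74×10⁻³ / 1.553618×10⁻⁵ = 240.73 K
T = 12.1 + 240.73 = 252.83 °C

T = 253 °C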